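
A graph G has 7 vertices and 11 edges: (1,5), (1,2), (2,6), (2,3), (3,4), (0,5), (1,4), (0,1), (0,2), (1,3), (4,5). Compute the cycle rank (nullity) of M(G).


Cycle rank (nullity) = |E| - r(M) = |E| - (|V| - c).
|E| = 11, |V| = 7, c = 1.
Nullity = 11 - (7 - 1) = 11 - 6 = 5.

5


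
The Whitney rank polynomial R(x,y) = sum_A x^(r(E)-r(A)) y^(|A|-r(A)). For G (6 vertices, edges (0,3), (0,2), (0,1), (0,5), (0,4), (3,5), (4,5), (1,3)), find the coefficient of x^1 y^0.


R(x,y) = sum over A in 2^E of x^(r(E)-r(A)) * y^(|A|-r(A)).
G has 6 vertices, 8 edges. r(E) = 5.
Enumerate all 2^8 = 256 subsets.
Count subsets with r(E)-r(A)=1 and |A|-r(A)=0: 53.

53


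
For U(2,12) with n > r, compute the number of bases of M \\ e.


Deleting e from U(2,12) gives U(2,11) since n > r.
Bases of U(2,11) = C(11,2) = (11 * 10) / (1 * 2) = 55.

55


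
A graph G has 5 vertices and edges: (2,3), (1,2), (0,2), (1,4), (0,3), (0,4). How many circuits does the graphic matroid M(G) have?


A circuit in a graphic matroid = edge set of a simple cycle.
G has 5 vertices and 6 edges.
Enumerating all minimal edge subsets forming cycles...
Total circuits found: 3.

3


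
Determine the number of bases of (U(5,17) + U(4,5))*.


(M1+M2)* = M1* + M2*.
M1* = U(12,17), bases: C(17,12) = 6188.
M2* = U(1,5), bases: C(5,1) = 5.
|B(M*)| = 6188 * 5 = 30940.

30940


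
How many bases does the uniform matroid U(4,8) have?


Bases of U(4,8) are all 4-element subsets of the 8-element ground set.
Number of bases = C(8,4).
(8 choose 4) = 70.

70


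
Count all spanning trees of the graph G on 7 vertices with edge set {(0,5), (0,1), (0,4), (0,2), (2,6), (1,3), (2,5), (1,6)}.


By Kirchhoff's matrix tree theorem, the number of spanning trees equals
the determinant of any cofactor of the Laplacian matrix L.
G has 7 vertices and 8 edges.
Computing the (6 x 6) cofactor determinant gives 11.

11


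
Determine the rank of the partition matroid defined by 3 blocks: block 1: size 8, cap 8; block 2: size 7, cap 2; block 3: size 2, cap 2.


Rank of a partition matroid = sum of min(|Si|, ci) for each block.
= min(8,8) + min(7,2) + min(2,2)
= 8 + 2 + 2
= 12.

12


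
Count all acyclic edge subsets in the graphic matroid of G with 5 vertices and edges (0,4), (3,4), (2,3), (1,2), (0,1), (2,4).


An independent set in a graphic matroid is an acyclic edge subset.
G has 5 vertices and 6 edges.
Enumerate all 2^6 = 64 subsets, checking for acyclicity.
Total independent sets = 52.

52


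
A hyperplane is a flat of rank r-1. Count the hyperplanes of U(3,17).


Hyperplanes of U(3,17) are flats of rank 2.
In a uniform matroid, these are exactly the (2)-element subsets.
Count = C(17,2) = (17 * 16) / (1 * 2) = 136.

136


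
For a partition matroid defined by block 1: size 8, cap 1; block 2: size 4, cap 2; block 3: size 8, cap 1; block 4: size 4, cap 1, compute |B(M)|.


A basis picks exactly ci elements from block i.
Number of bases = product of C(|Si|, ci).
= C(8,1) * C(4,2) * C(8,1) * C(4,1)
= 8 * 6 * 8 * 4
= 1536.

1536


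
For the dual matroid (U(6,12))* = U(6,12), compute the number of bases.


The dual of U(r,n) is U(n-r, n) = U(6,12).
Bases of U(6,12) are all (6)-element subsets.
|B(M*)| = C(12,6) = 12! / (6! * 6!) = 924.

924


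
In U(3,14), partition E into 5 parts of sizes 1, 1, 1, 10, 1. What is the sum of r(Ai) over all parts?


r(Ai) = min(|Ai|, 3) for each part.
Sum = min(1,3) + min(1,3) + min(1,3) + min(10,3) + min(1,3)
    = 1 + 1 + 1 + 3 + 1
    = 7.

7


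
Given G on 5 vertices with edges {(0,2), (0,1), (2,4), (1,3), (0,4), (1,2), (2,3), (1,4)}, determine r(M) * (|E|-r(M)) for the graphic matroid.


r(M) = |V| - c = 5 - 1 = 4.
nullity = |E| - r(M) = 8 - 4 = 4.
Product = 4 * 4 = 16.

16


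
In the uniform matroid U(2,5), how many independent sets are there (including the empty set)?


Independent sets of U(2,5) are all subsets of size <= 2.
Count = (5 choose 0) + (5 choose 1) + (5 choose 2)
     = 1 + 5 + 10
     = 16.

16


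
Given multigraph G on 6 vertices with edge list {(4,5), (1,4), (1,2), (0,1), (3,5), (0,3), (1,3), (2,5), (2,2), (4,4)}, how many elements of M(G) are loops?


In a graphic matroid, a loop is a self-loop edge (u,u) with rank 0.
Examining all 10 edges for self-loops...
Self-loops found: (2,2), (4,4)
Number of loops = 2.

2


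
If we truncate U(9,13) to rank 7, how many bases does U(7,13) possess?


Truncating U(9,13) to rank 7 gives U(7,13).
Bases of U(7,13) are all 7-element subsets of 13 elements.
Number of bases = (13 choose 7) = 1716.

1716


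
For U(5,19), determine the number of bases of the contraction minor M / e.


Contracting e from U(5,19) gives U(4,18).
Bases of U(4,18) = C(18,4) = (18 * 17 * 16 * 15) / (1 * 2 * 3 * 4) = 3060.

3060


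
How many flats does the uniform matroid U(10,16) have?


Flats of U(10,16): every subset of size < 10 is a flat, plus E itself.
Count = C(16,0) + C(16,1) + C(16,2) + C(16,3) + C(16,4) + C(16,5) + C(16,6) + C(16,7) + C(16,8) + C(16,9) + 1
     = 1 + 16 + 120 + 560 + 1820 + 4368 + 8008 + 11440 + 12870 + 11440 + 1
     = 50644.

50644


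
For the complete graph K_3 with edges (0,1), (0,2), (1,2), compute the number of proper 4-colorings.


P(K_3, k) = k(k-1)(k-2)...(k-2).
P(4) = (4) * (3) * (2) = 24.

24


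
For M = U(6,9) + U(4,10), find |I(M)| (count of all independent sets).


For a direct sum, |I(M1+M2)| = |I(M1)| * |I(M2)|.
|I(U(6,9))| = sum C(9,k) for k=0..6 = 466.
|I(U(4,10))| = sum C(10,k) for k=0..4 = 386.
Total = 466 * 386 = 179876.

179876


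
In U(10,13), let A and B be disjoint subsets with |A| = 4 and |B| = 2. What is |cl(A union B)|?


|A union B| = 4 + 2 = 6 (disjoint).
In U(10,13), cl(S) = S if |S| < 10, else cl(S) = E.
Since 6 < 10, cl(A union B) = A union B.
|cl(A union B)| = 6.

6


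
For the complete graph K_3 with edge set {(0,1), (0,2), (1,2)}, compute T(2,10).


T(K_3; x,y) = x^2 + x + y.
T(2,10) = 4 + 2 + 10 = 16.

16


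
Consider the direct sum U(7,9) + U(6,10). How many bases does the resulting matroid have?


Bases of a direct sum M1 + M2: |B| = |B(M1)| * |B(M2)|.
|B(U(7,9))| = C(9,7) = 36.
|B(U(6,10))| = C(10,6) = 210.
Total bases = 36 * 210 = 7560.

7560


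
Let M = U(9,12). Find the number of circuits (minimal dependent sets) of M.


In U(9,12), circuits are the (10)-element subsets.
Any set of 10 elements is dependent, and removing any one element gives
an independent set of size 9, so it is a minimal dependent set.
Number of circuits = (12 choose 10) = 66.

66


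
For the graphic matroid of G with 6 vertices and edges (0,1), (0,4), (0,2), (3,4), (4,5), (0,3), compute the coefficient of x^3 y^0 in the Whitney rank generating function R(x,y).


R(x,y) = sum over A in 2^E of x^(r(E)-r(A)) * y^(|A|-r(A)).
G has 6 vertices, 6 edges. r(E) = 5.
Enumerate all 2^6 = 64 subsets.
Count subsets with r(E)-r(A)=3 and |A|-r(A)=0: 15.

15


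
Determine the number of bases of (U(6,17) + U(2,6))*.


(M1+M2)* = M1* + M2*.
M1* = U(11,17), bases: C(17,11) = 12376.
M2* = U(4,6), bases: C(6,4) = 15.
|B(M*)| = 12376 * 15 = 185640.

185640


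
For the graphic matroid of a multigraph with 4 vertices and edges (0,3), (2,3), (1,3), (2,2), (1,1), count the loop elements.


In a graphic matroid, a loop is a self-loop edge (u,u) with rank 0.
Examining all 5 edges for self-loops...
Self-loops found: (2,2), (1,1)
Number of loops = 2.

2


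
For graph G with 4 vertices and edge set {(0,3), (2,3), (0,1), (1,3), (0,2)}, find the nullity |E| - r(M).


Cycle rank (nullity) = |E| - r(M) = |E| - (|V| - c).
|E| = 5, |V| = 4, c = 1.
Nullity = 5 - (4 - 1) = 5 - 3 = 2.

2


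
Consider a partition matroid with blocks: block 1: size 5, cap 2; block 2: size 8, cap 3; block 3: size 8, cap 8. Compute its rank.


Rank of a partition matroid = sum of min(|Si|, ci) for each block.
= min(5,2) + min(8,3) + min(8,8)
= 2 + 3 + 8
= 13.

13


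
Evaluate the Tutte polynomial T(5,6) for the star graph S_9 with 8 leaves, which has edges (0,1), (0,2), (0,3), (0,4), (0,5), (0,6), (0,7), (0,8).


A star on 9 vertices is a tree with 8 edges.
T(x,y) = x^(8) for any tree.
T(5,6) = 5^8 = 390625.

390625


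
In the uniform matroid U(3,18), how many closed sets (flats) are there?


Flats of U(3,18): every subset of size < 3 is a flat, plus E itself.
Count = (18 choose 0) + (18 choose 1) + (18 choose 2) + 1
     = 1 + 18 + 153 + 1
     = 173.

173


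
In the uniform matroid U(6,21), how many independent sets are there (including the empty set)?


Independent sets of U(6,21) are all subsets of size <= 6.
Count = (21 choose 0) + (21 choose 1) + (21 choose 2) + (21 choose 3) + (21 choose 4) + (21 choose 5) + (21 choose 6)
     = 1 + 21 + 210 + 1330 + 5985 + 20349 + 54264
     = 82160.

82160


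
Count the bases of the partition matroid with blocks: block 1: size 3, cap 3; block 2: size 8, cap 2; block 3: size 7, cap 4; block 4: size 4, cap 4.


A basis picks exactly ci elements from block i.
Number of bases = product of C(|Si|, ci).
= C(3,3) * C(8,2) * C(7,4) * C(4,4)
= 1 * 28 * 35 * 1
= 980.

980


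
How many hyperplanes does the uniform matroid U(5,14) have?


Hyperplanes of U(5,14) are flats of rank 4.
In a uniform matroid, these are exactly the (4)-element subsets.
Count = C(14,4) = 14! / (4! * 10!) = 1001.

1001


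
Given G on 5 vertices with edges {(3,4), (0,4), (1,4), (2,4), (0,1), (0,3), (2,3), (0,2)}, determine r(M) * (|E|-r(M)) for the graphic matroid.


r(M) = |V| - c = 5 - 1 = 4.
nullity = |E| - r(M) = 8 - 4 = 4.
Product = 4 * 4 = 16.

16


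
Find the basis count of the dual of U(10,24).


The dual of U(r,n) is U(n-r, n) = U(14,24).
Bases of U(14,24) are all (14)-element subsets.
|B(M*)| = (24 choose 14) = 1961256.

1961256


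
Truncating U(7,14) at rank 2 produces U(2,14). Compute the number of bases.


Truncating U(7,14) to rank 2 gives U(2,14).
Bases of U(2,14) are all 2-element subsets of 14 elements.
Number of bases = C(14,2) = (14 * 13) / (1 * 2) = 91.

91


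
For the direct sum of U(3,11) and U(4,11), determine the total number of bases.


Bases of a direct sum M1 + M2: |B| = |B(M1)| * |B(M2)|.
|B(U(3,11))| = C(11,3) = 165.
|B(U(4,11))| = C(11,4) = 330.
Total bases = 165 * 330 = 54450.

54450


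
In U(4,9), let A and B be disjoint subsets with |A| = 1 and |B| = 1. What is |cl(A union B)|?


|A union B| = 1 + 1 = 2 (disjoint).
In U(4,9), cl(S) = S if |S| < 4, else cl(S) = E.
Since 2 < 4, cl(A union B) = A union B.
|cl(A union B)| = 2.

2


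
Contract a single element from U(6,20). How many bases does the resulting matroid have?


Contracting e from U(6,20) gives U(5,19).
Bases of U(5,19) = (19 choose 5) = 11628.

11628


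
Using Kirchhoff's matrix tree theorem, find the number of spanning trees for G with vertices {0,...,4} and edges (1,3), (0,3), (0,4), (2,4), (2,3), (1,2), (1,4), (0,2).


By Kirchhoff's matrix tree theorem, the number of spanning trees equals
the determinant of any cofactor of the Laplacian matrix L.
G has 5 vertices and 8 edges.
Computing the (4 x 4) cofactor determinant gives 45.

45


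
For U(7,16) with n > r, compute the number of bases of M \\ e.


Deleting e from U(7,16) gives U(7,15) since n > r.
Bases of U(7,15) = (15 choose 7) = 6435.

6435


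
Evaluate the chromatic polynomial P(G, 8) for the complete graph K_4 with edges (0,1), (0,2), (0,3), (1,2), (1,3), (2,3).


P(K_4, k) = k(k-1)(k-2)...(k-3).
P(8) = (8) * (7) * (6) * (5) = 1680.

1680


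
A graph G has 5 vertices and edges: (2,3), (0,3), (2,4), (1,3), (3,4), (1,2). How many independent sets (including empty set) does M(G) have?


An independent set in a graphic matroid is an acyclic edge subset.
G has 5 vertices and 6 edges.
Enumerate all 2^6 = 64 subsets, checking for acyclicity.
Total independent sets = 48.

48


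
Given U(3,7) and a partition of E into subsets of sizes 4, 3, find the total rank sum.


r(Ai) = min(|Ai|, 3) for each part.
Sum = min(4,3) + min(3,3)
    = 3 + 3
    = 6.

6


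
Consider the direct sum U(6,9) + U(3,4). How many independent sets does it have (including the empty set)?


For a direct sum, |I(M1+M2)| = |I(M1)| * |I(M2)|.
|I(U(6,9))| = sum C(9,k) for k=0..6 = 466.
|I(U(3,4))| = sum C(4,k) for k=0..3 = 15.
Total = 466 * 15 = 6990.

6990


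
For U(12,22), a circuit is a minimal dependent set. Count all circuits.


In U(12,22), circuits are the (13)-element subsets.
Any set of 13 elements is dependent, and removing any one element gives
an independent set of size 12, so it is a minimal dependent set.
Number of circuits = C(22,13) = 22! / (13! * 9!) = 497420.

497420


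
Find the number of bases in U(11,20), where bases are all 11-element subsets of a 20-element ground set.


Bases of U(11,20) are all 11-element subsets of the 20-element ground set.
Number of bases = C(20,11).
(20 choose 11) = 167960.

167960


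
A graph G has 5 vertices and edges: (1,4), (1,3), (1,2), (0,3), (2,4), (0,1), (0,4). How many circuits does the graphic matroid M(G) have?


A circuit in a graphic matroid = edge set of a simple cycle.
G has 5 vertices and 7 edges.
Enumerating all minimal edge subsets forming cycles...
Total circuits found: 6.

6


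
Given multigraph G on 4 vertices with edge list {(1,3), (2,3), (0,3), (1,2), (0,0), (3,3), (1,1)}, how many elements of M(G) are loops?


In a graphic matroid, a loop is a self-loop edge (u,u) with rank 0.
Examining all 7 edges for self-loops...
Self-loops found: (0,0), (3,3), (1,1)
Number of loops = 3.

3


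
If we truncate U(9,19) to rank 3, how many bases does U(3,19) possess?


Truncating U(9,19) to rank 3 gives U(3,19).
Bases of U(3,19) are all 3-element subsets of 19 elements.
Number of bases = C(19,3) = (19 * 18 * 17) / (1 * 2 * 3) = 969.

969


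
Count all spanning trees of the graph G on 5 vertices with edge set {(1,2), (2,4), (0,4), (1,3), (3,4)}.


By Kirchhoff's matrix tree theorem, the number of spanning trees equals
the determinant of any cofactor of the Laplacian matrix L.
G has 5 vertices and 5 edges.
Computing the (4 x 4) cofactor determinant gives 4.

4


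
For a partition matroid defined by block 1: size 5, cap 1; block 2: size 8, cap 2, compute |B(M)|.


A basis picks exactly ci elements from block i.
Number of bases = product of C(|Si|, ci).
= C(5,1) * C(8,2)
= 5 * 28
= 140.

140


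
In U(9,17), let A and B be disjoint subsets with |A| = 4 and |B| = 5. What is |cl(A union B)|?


|A union B| = 4 + 5 = 9 (disjoint).
In U(9,17), cl(S) = S if |S| < 9, else cl(S) = E.
Since 9 >= 9, cl(A union B) = E.
|cl(A union B)| = 17.

17


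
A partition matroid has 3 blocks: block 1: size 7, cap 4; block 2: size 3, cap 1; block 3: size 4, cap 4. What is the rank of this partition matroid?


Rank of a partition matroid = sum of min(|Si|, ci) for each block.
= min(7,4) + min(3,1) + min(4,4)
= 4 + 1 + 4
= 9.

9


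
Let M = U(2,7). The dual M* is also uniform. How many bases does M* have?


The dual of U(r,n) is U(n-r, n) = U(5,7).
Bases of U(5,7) are all (5)-element subsets.
|B(M*)| = (7 choose 5) = 21.

21


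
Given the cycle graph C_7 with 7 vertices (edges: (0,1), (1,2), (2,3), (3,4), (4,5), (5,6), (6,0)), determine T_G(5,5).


T(C_7; x,y) = x + x^2 + ... + x^(6) + y.
T(5,5) = 5^1 + 5^2 + 5^3 + 5^4 + 5^5 + 5^6 + 5
= 5 + 25 + 125 + 625 + 3125 + 15625 + 5
= 19535.

19535


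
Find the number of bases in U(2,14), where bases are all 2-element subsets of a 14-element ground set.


Bases of U(2,14) are all 2-element subsets of the 14-element ground set.
Number of bases = C(14,2).
(14 choose 2) = 91.

91


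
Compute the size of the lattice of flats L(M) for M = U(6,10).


Flats of U(6,10): every subset of size < 6 is a flat, plus E itself.
Count = C(10,0) + C(10,1) + C(10,2) + C(10,3) + C(10,4) + C(10,5) + 1
     = 1 + 10 + 45 + 120 + 210 + 252 + 1
     = 639.

639


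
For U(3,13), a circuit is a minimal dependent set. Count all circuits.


In U(3,13), circuits are the (4)-element subsets.
Any set of 4 elements is dependent, and removing any one element gives
an independent set of size 3, so it is a minimal dependent set.
Number of circuits = C(13,4) = 13! / (4! * 9!) = 715.

715


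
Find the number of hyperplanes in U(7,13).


Hyperplanes of U(7,13) are flats of rank 6.
In a uniform matroid, these are exactly the (6)-element subsets.
Count = C(13,6) = 1716.

1716


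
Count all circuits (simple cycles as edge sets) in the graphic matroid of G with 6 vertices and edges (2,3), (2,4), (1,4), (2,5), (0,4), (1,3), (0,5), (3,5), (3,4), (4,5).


A circuit in a graphic matroid = edge set of a simple cycle.
G has 6 vertices and 10 edges.
Enumerating all minimal edge subsets forming cycles...
Total circuits found: 19.

19


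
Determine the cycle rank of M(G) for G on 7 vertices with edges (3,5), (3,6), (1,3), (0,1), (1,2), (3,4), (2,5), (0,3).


Cycle rank (nullity) = |E| - r(M) = |E| - (|V| - c).
|E| = 8, |V| = 7, c = 1.
Nullity = 8 - (7 - 1) = 8 - 6 = 2.

2


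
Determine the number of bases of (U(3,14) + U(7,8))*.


(M1+M2)* = M1* + M2*.
M1* = U(11,14), bases: C(14,11) = 364.
M2* = U(1,8), bases: C(8,1) = 8.
|B(M*)| = 364 * 8 = 2912.

2912


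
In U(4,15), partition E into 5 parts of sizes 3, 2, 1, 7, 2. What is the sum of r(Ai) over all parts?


r(Ai) = min(|Ai|, 4) for each part.
Sum = min(3,4) + min(2,4) + min(1,4) + min(7,4) + min(2,4)
    = 3 + 2 + 1 + 4 + 2
    = 12.

12


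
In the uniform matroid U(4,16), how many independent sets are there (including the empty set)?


Independent sets of U(4,16) are all subsets of size <= 4.
Count = (16 choose 0) + (16 choose 1) + (16 choose 2) + (16 choose 3) + (16 choose 4)
     = 1 + 16 + 120 + 560 + 1820
     = 2517.

2517


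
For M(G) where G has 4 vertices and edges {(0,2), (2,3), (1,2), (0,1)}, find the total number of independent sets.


An independent set in a graphic matroid is an acyclic edge subset.
G has 4 vertices and 4 edges.
Enumerate all 2^4 = 16 subsets, checking for acyclicity.
Total independent sets = 14.

14


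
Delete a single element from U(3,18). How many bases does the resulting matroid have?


Deleting e from U(3,18) gives U(3,17) since n > r.
Bases of U(3,17) = C(17,3) = 17! / (3! * 14!) = 680.

680


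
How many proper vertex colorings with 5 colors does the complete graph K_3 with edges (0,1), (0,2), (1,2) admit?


P(K_3, k) = k(k-1)(k-2)...(k-2).
P(5) = (5) * (4) * (3) = 60.

60


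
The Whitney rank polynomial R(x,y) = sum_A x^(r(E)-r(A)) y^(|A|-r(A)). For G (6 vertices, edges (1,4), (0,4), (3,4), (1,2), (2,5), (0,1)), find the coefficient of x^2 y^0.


R(x,y) = sum over A in 2^E of x^(r(E)-r(A)) * y^(|A|-r(A)).
G has 6 vertices, 6 edges. r(E) = 5.
Enumerate all 2^6 = 64 subsets.
Count subsets with r(E)-r(A)=2 and |A|-r(A)=0: 19.

19


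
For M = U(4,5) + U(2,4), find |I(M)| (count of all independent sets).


For a direct sum, |I(M1+M2)| = |I(M1)| * |I(M2)|.
|I(U(4,5))| = sum C(5,k) for k=0..4 = 31.
|I(U(2,4))| = sum C(4,k) for k=0..2 = 11.
Total = 31 * 11 = 341.

341


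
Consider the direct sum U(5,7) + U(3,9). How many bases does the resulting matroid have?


Bases of a direct sum M1 + M2: |B| = |B(M1)| * |B(M2)|.
|B(U(5,7))| = C(7,5) = 21.
|B(U(3,9))| = C(9,3) = 84.
Total bases = 21 * 84 = 1764.

1764


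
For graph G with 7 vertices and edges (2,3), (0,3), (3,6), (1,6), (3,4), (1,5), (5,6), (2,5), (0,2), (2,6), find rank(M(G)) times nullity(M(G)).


r(M) = |V| - c = 7 - 1 = 6.
nullity = |E| - r(M) = 10 - 6 = 4.
Product = 6 * 4 = 24.

24


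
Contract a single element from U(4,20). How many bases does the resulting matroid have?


Contracting e from U(4,20) gives U(3,19).
Bases of U(3,19) = C(19,3) = (19 * 18 * 17) / (1 * 2 * 3) = 969.

969


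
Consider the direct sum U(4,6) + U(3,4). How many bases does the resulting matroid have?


Bases of a direct sum M1 + M2: |B| = |B(M1)| * |B(M2)|.
|B(U(4,6))| = C(6,4) = 15.
|B(U(3,4))| = C(4,3) = 4.
Total bases = 15 * 4 = 60.

60


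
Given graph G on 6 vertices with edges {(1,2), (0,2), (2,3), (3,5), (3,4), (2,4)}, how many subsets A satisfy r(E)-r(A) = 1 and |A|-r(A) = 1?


R(x,y) = sum over A in 2^E of x^(r(E)-r(A)) * y^(|A|-r(A)).
G has 6 vertices, 6 edges. r(E) = 5.
Enumerate all 2^6 = 64 subsets.
Count subsets with r(E)-r(A)=1 and |A|-r(A)=1: 3.

3


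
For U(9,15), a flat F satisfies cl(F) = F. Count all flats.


Flats of U(9,15): every subset of size < 9 is a flat, plus E itself.
Count = (15 choose 0) + (15 choose 1) + (15 choose 2) + (15 choose 3) + (15 choose 4) + (15 choose 5) + (15 choose 6) + (15 choose 7) + (15 choose 8) + 1
     = 1 + 15 + 105 + 455 + 1365 + 3003 + 5005 + 6435 + 6435 + 1
     = 22820.

22820


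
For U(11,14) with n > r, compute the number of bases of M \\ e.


Deleting e from U(11,14) gives U(11,13) since n > r.
Bases of U(11,13) = (13 choose 11) = 78.

78


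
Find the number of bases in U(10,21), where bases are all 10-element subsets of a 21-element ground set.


Bases of U(10,21) are all 10-element subsets of the 21-element ground set.
Number of bases = C(21,10).
C(21,10) = 21! / (10! * 11!) = 352716.

352716


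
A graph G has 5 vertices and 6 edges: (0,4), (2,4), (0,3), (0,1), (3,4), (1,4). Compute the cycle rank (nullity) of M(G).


Cycle rank (nullity) = |E| - r(M) = |E| - (|V| - c).
|E| = 6, |V| = 5, c = 1.
Nullity = 6 - (5 - 1) = 6 - 4 = 2.

2


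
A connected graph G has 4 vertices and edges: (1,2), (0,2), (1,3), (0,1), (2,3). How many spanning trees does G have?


By Kirchhoff's matrix tree theorem, the number of spanning trees equals
the determinant of any cofactor of the Laplacian matrix L.
G has 4 vertices and 5 edges.
Computing the (3 x 3) cofactor determinant gives 8.

8


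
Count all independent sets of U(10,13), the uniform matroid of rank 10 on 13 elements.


Independent sets of U(10,13) are all subsets of size <= 10.
Count = (13 choose 0) + (13 choose 1) + (13 choose 2) + (13 choose 3) + (13 choose 4) + (13 choose 5) + (13 choose 6) + (13 choose 7) + (13 choose 8) + (13 choose 9) + (13 choose 10)
     = 1 + 13 + 78 + 286 + 715 + 1287 + 1716 + 1716 + 1287 + 715 + 286
     = 8100.

8100


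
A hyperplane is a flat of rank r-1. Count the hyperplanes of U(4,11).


Hyperplanes of U(4,11) are flats of rank 3.
In a uniform matroid, these are exactly the (3)-element subsets.
Count = (11 choose 3) = 165.

165


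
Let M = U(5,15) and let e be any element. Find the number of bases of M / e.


Contracting e from U(5,15) gives U(4,14).
Bases of U(4,14) = C(14,4) = (14 * 13 * 12 * 11) / (1 * 2 * 3 * 4) = 1001.

1001


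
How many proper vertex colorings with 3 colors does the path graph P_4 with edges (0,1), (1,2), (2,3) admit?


P(P_4, k) = k * (k-1)^(3).
P(3) = 3 * 2^3 = 3 * 8 = 24.

24


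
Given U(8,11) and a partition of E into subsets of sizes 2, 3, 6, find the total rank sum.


r(Ai) = min(|Ai|, 8) for each part.
Sum = min(2,8) + min(3,8) + min(6,8)
    = 2 + 3 + 6
    = 11.

11


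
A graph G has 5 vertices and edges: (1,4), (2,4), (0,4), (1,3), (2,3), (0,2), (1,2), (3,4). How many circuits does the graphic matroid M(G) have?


A circuit in a graphic matroid = edge set of a simple cycle.
G has 5 vertices and 8 edges.
Enumerating all minimal edge subsets forming cycles...
Total circuits found: 12.

12


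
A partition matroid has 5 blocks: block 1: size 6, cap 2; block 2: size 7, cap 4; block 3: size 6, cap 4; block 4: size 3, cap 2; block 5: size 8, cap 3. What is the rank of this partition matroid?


Rank of a partition matroid = sum of min(|Si|, ci) for each block.
= min(6,2) + min(7,4) + min(6,4) + min(3,2) + min(8,3)
= 2 + 4 + 4 + 2 + 3
= 15.

15


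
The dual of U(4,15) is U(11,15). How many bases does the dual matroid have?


The dual of U(r,n) is U(n-r, n) = U(11,15).
Bases of U(11,15) are all (11)-element subsets.
|B(M*)| = C(15,11) = 15! / (11! * 4!) = 1365.

1365


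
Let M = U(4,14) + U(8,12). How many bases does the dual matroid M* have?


(M1+M2)* = M1* + M2*.
M1* = U(10,14), bases: C(14,10) = 1001.
M2* = U(4,12), bases: C(12,4) = 495.
|B(M*)| = 1001 * 495 = 495495.

495495


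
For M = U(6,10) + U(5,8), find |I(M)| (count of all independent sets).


For a direct sum, |I(M1+M2)| = |I(M1)| * |I(M2)|.
|I(U(6,10))| = sum C(10,k) for k=0..6 = 848.
|I(U(5,8))| = sum C(8,k) for k=0..5 = 219.
Total = 848 * 219 = 185712.

185712


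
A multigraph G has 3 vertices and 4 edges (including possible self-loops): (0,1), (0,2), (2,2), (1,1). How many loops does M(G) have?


In a graphic matroid, a loop is a self-loop edge (u,u) with rank 0.
Examining all 4 edges for self-loops...
Self-loops found: (2,2), (1,1)
Number of loops = 2.

2


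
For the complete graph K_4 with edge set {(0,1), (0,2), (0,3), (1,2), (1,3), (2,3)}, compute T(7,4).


T(K_4; x,y) = x^3 + 3x^2 + 4xy + 2x + y^3 + 3y^2 + 2y.
Substituting x=7, y=4:
= 343 + 147 + 112 + 14 + 64 + 48 + 8
= 736.

736


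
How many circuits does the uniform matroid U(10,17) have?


In U(10,17), circuits are the (11)-element subsets.
Any set of 11 elements is dependent, and removing any one element gives
an independent set of size 10, so it is a minimal dependent set.
Number of circuits = C(17,11) = 12376.

12376


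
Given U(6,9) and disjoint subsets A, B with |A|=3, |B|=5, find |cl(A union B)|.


|A union B| = 3 + 5 = 8 (disjoint).
In U(6,9), cl(S) = S if |S| < 6, else cl(S) = E.
Since 8 >= 6, cl(A union B) = E.
|cl(A union B)| = 9.

9


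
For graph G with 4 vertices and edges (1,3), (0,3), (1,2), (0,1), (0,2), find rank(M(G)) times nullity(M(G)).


r(M) = |V| - c = 4 - 1 = 3.
nullity = |E| - r(M) = 5 - 3 = 2.
Product = 3 * 2 = 6.

6


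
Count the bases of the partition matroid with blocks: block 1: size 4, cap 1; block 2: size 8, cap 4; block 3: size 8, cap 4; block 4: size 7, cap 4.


A basis picks exactly ci elements from block i.
Number of bases = product of C(|Si|, ci).
= C(4,1) * C(8,4) * C(8,4) * C(7,4)
= 4 * 70 * 70 * 35
= 686000.

686000


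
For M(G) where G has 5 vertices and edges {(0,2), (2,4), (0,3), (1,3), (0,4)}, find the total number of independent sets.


An independent set in a graphic matroid is an acyclic edge subset.
G has 5 vertices and 5 edges.
Enumerate all 2^5 = 32 subsets, checking for acyclicity.
Total independent sets = 28.

28


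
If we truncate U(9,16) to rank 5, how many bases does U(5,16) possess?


Truncating U(9,16) to rank 5 gives U(5,16).
Bases of U(5,16) are all 5-element subsets of 16 elements.
Number of bases = C(16,5) = 16! / (5! * 11!) = 4368.

4368


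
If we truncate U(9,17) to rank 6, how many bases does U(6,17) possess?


Truncating U(9,17) to rank 6 gives U(6,17).
Bases of U(6,17) are all 6-element subsets of 17 elements.
Number of bases = C(17,6) = 17! / (6! * 11!) = 12376.

12376


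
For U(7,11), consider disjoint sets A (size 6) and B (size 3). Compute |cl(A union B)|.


|A union B| = 6 + 3 = 9 (disjoint).
In U(7,11), cl(S) = S if |S| < 7, else cl(S) = E.
Since 9 >= 7, cl(A union B) = E.
|cl(A union B)| = 11.

11


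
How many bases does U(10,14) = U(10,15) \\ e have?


Deleting e from U(10,15) gives U(10,14) since n > r.
Bases of U(10,14) = C(14,10) = 14! / (10! * 4!) = 1001.

1001


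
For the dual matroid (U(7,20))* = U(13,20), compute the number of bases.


The dual of U(r,n) is U(n-r, n) = U(13,20).
Bases of U(13,20) are all (13)-element subsets.
|B(M*)| = C(20,13) = 77520.

77520


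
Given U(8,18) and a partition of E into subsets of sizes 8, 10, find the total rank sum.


r(Ai) = min(|Ai|, 8) for each part.
Sum = min(8,8) + min(10,8)
    = 8 + 8
    = 16.

16


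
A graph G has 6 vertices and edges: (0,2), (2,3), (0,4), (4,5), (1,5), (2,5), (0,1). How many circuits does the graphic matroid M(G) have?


A circuit in a graphic matroid = edge set of a simple cycle.
G has 6 vertices and 7 edges.
Enumerating all minimal edge subsets forming cycles...
Total circuits found: 3.

3


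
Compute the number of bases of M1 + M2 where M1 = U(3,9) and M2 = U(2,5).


Bases of a direct sum M1 + M2: |B| = |B(M1)| * |B(M2)|.
|B(U(3,9))| = C(9,3) = 84.
|B(U(2,5))| = C(5,2) = 10.
Total bases = 84 * 10 = 840.

840


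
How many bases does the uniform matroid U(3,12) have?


Bases of U(3,12) are all 3-element subsets of the 12-element ground set.
Number of bases = C(12,3).
C(12,3) = 12! / (3! * 9!) = 220.

220


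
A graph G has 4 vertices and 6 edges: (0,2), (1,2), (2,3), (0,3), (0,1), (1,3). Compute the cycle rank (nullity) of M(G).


Cycle rank (nullity) = |E| - r(M) = |E| - (|V| - c).
|E| = 6, |V| = 4, c = 1.
Nullity = 6 - (4 - 1) = 6 - 3 = 3.

3


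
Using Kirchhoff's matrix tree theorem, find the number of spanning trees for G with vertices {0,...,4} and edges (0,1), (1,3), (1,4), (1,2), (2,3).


By Kirchhoff's matrix tree theorem, the number of spanning trees equals
the determinant of any cofactor of the Laplacian matrix L.
G has 5 vertices and 5 edges.
Computing the (4 x 4) cofactor determinant gives 3.

3


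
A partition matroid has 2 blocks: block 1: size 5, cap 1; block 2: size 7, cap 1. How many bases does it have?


A basis picks exactly ci elements from block i.
Number of bases = product of C(|Si|, ci).
= C(5,1) * C(7,1)
= 5 * 7
= 35.

35


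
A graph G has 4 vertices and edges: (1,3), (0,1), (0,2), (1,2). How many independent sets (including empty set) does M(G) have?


An independent set in a graphic matroid is an acyclic edge subset.
G has 4 vertices and 4 edges.
Enumerate all 2^4 = 16 subsets, checking for acyclicity.
Total independent sets = 14.

14


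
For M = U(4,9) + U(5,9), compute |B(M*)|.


(M1+M2)* = M1* + M2*.
M1* = U(5,9), bases: C(9,5) = 126.
M2* = U(4,9), bases: C(9,4) = 126.
|B(M*)| = 126 * 126 = 15876.

15876


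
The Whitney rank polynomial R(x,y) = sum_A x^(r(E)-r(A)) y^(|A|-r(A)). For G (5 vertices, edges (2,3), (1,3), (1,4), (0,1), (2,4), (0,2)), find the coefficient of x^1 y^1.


R(x,y) = sum over A in 2^E of x^(r(E)-r(A)) * y^(|A|-r(A)).
G has 5 vertices, 6 edges. r(E) = 4.
Enumerate all 2^6 = 64 subsets.
Count subsets with r(E)-r(A)=1 and |A|-r(A)=1: 3.

3


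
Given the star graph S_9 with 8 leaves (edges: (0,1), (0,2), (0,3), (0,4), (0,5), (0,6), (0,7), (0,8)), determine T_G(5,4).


A star on 9 vertices is a tree with 8 edges.
T(x,y) = x^(8) for any tree.
T(5,4) = 5^8 = 390625.

390625


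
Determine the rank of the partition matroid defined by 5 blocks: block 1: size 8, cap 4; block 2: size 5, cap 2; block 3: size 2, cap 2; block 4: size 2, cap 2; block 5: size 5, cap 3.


Rank of a partition matroid = sum of min(|Si|, ci) for each block.
= min(8,4) + min(5,2) + min(2,2) + min(2,2) + min(5,3)
= 4 + 2 + 2 + 2 + 3
= 13.

13


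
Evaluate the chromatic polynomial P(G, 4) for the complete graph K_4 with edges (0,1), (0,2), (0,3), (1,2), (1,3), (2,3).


P(K_4, k) = k(k-1)(k-2)...(k-3).
P(4) = (4) * (3) * (2) * (1) = 24.

24


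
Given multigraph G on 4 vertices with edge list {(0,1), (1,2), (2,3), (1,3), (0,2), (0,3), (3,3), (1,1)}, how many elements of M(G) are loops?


In a graphic matroid, a loop is a self-loop edge (u,u) with rank 0.
Examining all 8 edges for self-loops...
Self-loops found: (3,3), (1,1)
Number of loops = 2.

2


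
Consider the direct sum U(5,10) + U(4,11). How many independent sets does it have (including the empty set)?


For a direct sum, |I(M1+M2)| = |I(M1)| * |I(M2)|.
|I(U(5,10))| = sum C(10,k) for k=0..5 = 638.
|I(U(4,11))| = sum C(11,k) for k=0..4 = 562.
Total = 638 * 562 = 358556.

358556


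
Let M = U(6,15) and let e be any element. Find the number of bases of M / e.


Contracting e from U(6,15) gives U(5,14).
Bases of U(5,14) = C(14,5) = 2002.

2002


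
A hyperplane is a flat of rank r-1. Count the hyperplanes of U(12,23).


Hyperplanes of U(12,23) are flats of rank 11.
In a uniform matroid, these are exactly the (11)-element subsets.
Count = (23 choose 11) = 1352078.

1352078


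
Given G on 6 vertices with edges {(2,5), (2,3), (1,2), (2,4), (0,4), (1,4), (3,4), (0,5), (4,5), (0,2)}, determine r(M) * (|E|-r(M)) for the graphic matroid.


r(M) = |V| - c = 6 - 1 = 5.
nullity = |E| - r(M) = 10 - 5 = 5.
Product = 5 * 5 = 25.

25


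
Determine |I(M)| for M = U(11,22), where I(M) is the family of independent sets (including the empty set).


Independent sets of U(11,22) are all subsets of size <= 11.
Count = (22 choose 0) + (22 choose 1) + (22 choose 2) + (22 choose 3) + (22 choose 4) + (22 choose 5) + (22 choose 6) + (22 choose 7) + (22 choose 8) + (22 choose 9) + (22 choose 10) + (22 choose 11)
     = 1 + 22 + 231 + 1540 + 7315 + 26334 + 74613 + 170544 + 319770 + 497420 + 646646 + 705432
     = 2449868.

2449868


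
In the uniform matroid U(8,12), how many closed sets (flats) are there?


Flats of U(8,12): every subset of size < 8 is a flat, plus E itself.
Count = (12 choose 0) + (12 choose 1) + (12 choose 2) + (12 choose 3) + (12 choose 4) + (12 choose 5) + (12 choose 6) + (12 choose 7) + 1
     = 1 + 12 + 66 + 220 + 495 + 792 + 924 + 792 + 1
     = 3303.

3303


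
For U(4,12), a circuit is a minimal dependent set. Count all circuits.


In U(4,12), circuits are the (5)-element subsets.
Any set of 5 elements is dependent, and removing any one element gives
an independent set of size 4, so it is a minimal dependent set.
Number of circuits = C(12,5) = 12! / (5! * 7!) = 792.

792


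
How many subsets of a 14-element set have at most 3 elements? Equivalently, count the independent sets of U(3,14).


Independent sets of U(3,14) are all subsets of size <= 3.
Count = (14 choose 0) + (14 choose 1) + (14 choose 2) + (14 choose 3)
     = 1 + 14 + 91 + 364
     = 470.

470


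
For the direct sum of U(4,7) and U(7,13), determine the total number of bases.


Bases of a direct sum M1 + M2: |B| = |B(M1)| * |B(M2)|.
|B(U(4,7))| = C(7,4) = 35.
|B(U(7,13))| = C(13,7) = 1716.
Total bases = 35 * 1716 = 60060.

60060


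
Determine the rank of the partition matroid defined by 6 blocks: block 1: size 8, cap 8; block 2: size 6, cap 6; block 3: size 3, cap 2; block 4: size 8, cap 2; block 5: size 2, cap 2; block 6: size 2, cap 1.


Rank of a partition matroid = sum of min(|Si|, ci) for each block.
= min(8,8) + min(6,6) + min(3,2) + min(8,2) + min(2,2) + min(2,1)
= 8 + 6 + 2 + 2 + 2 + 1
= 21.

21


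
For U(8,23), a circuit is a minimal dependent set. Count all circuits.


In U(8,23), circuits are the (9)-element subsets.
Any set of 9 elements is dependent, and removing any one element gives
an independent set of size 8, so it is a minimal dependent set.
Number of circuits = (23 choose 9) = 817190.

817190


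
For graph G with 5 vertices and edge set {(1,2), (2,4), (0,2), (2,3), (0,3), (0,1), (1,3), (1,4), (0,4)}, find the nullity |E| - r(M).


Cycle rank (nullity) = |E| - r(M) = |E| - (|V| - c).
|E| = 9, |V| = 5, c = 1.
Nullity = 9 - (5 - 1) = 9 - 4 = 5.

5


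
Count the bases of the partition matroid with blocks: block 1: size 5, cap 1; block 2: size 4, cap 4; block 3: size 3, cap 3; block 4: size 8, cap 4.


A basis picks exactly ci elements from block i.
Number of bases = product of C(|Si|, ci).
= C(5,1) * C(4,4) * C(3,3) * C(8,4)
= 5 * 1 * 1 * 70
= 350.

350


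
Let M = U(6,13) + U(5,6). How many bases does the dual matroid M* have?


(M1+M2)* = M1* + M2*.
M1* = U(7,13), bases: C(13,7) = 1716.
M2* = U(1,6), bases: C(6,1) = 6.
|B(M*)| = 1716 * 6 = 10296.

10296


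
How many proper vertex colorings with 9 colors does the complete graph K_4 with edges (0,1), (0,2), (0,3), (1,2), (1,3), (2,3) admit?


P(K_4, k) = k(k-1)(k-2)...(k-3).
P(9) = (9) * (8) * (7) * (6) = 3024.

3024


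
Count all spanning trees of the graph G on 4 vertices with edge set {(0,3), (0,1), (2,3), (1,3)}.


By Kirchhoff's matrix tree theorem, the number of spanning trees equals
the determinant of any cofactor of the Laplacian matrix L.
G has 4 vertices and 4 edges.
Computing the (3 x 3) cofactor determinant gives 3.

3


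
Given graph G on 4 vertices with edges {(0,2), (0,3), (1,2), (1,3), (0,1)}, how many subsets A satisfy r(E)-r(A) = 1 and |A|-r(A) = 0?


R(x,y) = sum over A in 2^E of x^(r(E)-r(A)) * y^(|A|-r(A)).
G has 4 vertices, 5 edges. r(E) = 3.
Enumerate all 2^5 = 32 subsets.
Count subsets with r(E)-r(A)=1 and |A|-r(A)=0: 10.

10


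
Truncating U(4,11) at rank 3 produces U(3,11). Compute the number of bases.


Truncating U(4,11) to rank 3 gives U(3,11).
Bases of U(3,11) are all 3-element subsets of 11 elements.
Number of bases = (11 choose 3) = 165.

165


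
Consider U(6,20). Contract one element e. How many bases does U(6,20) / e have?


Contracting e from U(6,20) gives U(5,19).
Bases of U(5,19) = C(19,5) = 11628.

11628


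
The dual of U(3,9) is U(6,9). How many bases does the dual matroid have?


The dual of U(r,n) is U(n-r, n) = U(6,9).
Bases of U(6,9) are all (6)-element subsets.
|B(M*)| = C(9,6) = 9! / (6! * 3!) = 84.

84


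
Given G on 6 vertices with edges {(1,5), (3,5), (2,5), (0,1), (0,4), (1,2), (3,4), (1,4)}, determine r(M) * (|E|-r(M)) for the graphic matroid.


r(M) = |V| - c = 6 - 1 = 5.
nullity = |E| - r(M) = 8 - 5 = 3.
Product = 5 * 3 = 15.

15


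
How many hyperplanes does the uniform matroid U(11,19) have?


Hyperplanes of U(11,19) are flats of rank 10.
In a uniform matroid, these are exactly the (10)-element subsets.
Count = C(19,10) = 19! / (10! * 9!) = 92378.

92378


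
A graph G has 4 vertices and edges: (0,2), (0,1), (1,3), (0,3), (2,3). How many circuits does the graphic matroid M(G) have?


A circuit in a graphic matroid = edge set of a simple cycle.
G has 4 vertices and 5 edges.
Enumerating all minimal edge subsets forming cycles...
Total circuits found: 3.

3


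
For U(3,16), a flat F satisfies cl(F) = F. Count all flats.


Flats of U(3,16): every subset of size < 3 is a flat, plus E itself.
Count = (16 choose 0) + (16 choose 1) + (16 choose 2) + 1
     = 1 + 16 + 120 + 1
     = 138.

138


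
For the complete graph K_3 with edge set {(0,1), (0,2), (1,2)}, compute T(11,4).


T(K_3; x,y) = x^2 + x + y.
T(11,4) = 121 + 11 + 4 = 136.

136


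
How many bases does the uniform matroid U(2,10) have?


Bases of U(2,10) are all 2-element subsets of the 10-element ground set.
Number of bases = C(10,2).
C(10,2) = (10 * 9) / (1 * 2) = 45.

45


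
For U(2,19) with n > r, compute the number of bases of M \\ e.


Deleting e from U(2,19) gives U(2,18) since n > r.
Bases of U(2,18) = (18 choose 2) = 153.

153


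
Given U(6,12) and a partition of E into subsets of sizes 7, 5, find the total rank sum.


r(Ai) = min(|Ai|, 6) for each part.
Sum = min(7,6) + min(5,6)
    = 6 + 5
    = 11.

11


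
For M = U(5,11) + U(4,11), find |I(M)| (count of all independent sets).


For a direct sum, |I(M1+M2)| = |I(M1)| * |I(M2)|.
|I(U(5,11))| = sum C(11,k) for k=0..5 = 1024.
|I(U(4,11))| = sum C(11,k) for k=0..4 = 562.
Total = 1024 * 562 = 575488.

575488


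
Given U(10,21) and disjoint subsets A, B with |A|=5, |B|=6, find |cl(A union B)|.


|A union B| = 5 + 6 = 11 (disjoint).
In U(10,21), cl(S) = S if |S| < 10, else cl(S) = E.
Since 11 >= 10, cl(A union B) = E.
|cl(A union B)| = 21.

21


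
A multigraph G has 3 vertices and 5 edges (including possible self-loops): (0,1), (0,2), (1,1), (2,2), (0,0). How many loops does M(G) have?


In a graphic matroid, a loop is a self-loop edge (u,u) with rank 0.
Examining all 5 edges for self-loops...
Self-loops found: (1,1), (2,2), (0,0)
Number of loops = 3.

3


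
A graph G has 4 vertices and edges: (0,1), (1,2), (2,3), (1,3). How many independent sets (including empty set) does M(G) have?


An independent set in a graphic matroid is an acyclic edge subset.
G has 4 vertices and 4 edges.
Enumerate all 2^4 = 16 subsets, checking for acyclicity.
Total independent sets = 14.

14
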